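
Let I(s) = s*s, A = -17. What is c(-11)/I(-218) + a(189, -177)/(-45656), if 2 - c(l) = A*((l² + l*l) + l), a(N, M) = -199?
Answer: 47209925/542438936 ≈ 0.087033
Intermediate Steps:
I(s) = s²
c(l) = 2 + 17*l + 34*l² (c(l) = 2 - (-17)*((l² + l*l) + l) = 2 - (-17)*((l² + l²) + l) = 2 - (-17)*(2*l² + l) = 2 - (-17)*(l + 2*l²) = 2 - (-34*l² - 17*l) = 2 + (17*l + 34*l²) = 2 + 17*l + 34*l²)
c(-11)/I(-218) + a(189, -177)/(-45656) = (2 + 17*(-11) + 34*(-11)²)/((-218)²) - 199/(-45656) = (2 - 187 + 34*121)/47524 - 199*(-1/45656) = (2 - 187 + 4114)*(1/47524) + 199/45656 = 3929*(1/47524) + 199/45656 = 3929/47524 + 199/45656 = 47209925/542438936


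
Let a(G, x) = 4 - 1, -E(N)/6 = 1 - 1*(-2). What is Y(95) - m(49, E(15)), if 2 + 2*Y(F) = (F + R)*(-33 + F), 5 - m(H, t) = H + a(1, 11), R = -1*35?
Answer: 1906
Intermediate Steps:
E(N) = -18 (E(N) = -6*(1 - 1*(-2)) = -6*(1 + 2) = -6*3 = -18)
a(G, x) = 3
R = -35
m(H, t) = 2 - H (m(H, t) = 5 - (H + 3) = 5 - (3 + H) = 5 + (-3 - H) = 2 - H)
Y(F) = -1 + (-35 + F)*(-33 + F)/2 (Y(F) = -1 + ((F - 35)*(-33 + F))/2 = -1 + ((-35 + F)*(-33 + F))/2 = -1 + (-35 + F)*(-33 + F)/2)
Y(95) - m(49, E(15)) = (1153/2 + (½)*95² - 34*95) - (2 - 1*49) = (1153/2 + (½)*9025 - 3230) - (2 - 49) = (1153/2 + 9025/2 - 3230) - 1*(-47) = 1859 + 47 = 1906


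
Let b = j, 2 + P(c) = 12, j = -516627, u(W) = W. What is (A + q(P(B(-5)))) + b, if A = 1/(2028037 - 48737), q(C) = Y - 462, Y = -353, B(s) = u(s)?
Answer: -1024172950599/1979300 ≈ -5.1744e+5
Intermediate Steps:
B(s) = s
P(c) = 10 (P(c) = -2 + 12 = 10)
b = -516627
q(C) = -815 (q(C) = -353 - 462 = -815)
A = 1/1979300 ≈ 5.0523e-7
(A + q(P(B(-5)))) + b = (1/1979300 - 815) - 516627 = -1613129499/1979300 - 516627 = -1024172950599/1979300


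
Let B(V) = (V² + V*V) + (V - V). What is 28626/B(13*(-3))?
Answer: 367/39 ≈ 9.4103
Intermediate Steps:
B(V) = 2*V² (B(V) = (V² + V²) + 0 = 2*V² + 0 = 2*V²)
28626/B(13*(-3)) = 28626/((2*(13*(-3))²)) = 28626/((2*(-39)²)) = 28626/((2*1521)) = 28626/3042 = 28626*(1/3042) = 367/39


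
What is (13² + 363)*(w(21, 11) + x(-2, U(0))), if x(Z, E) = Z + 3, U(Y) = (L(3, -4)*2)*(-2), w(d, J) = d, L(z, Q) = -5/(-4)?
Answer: 11704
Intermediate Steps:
L(z, Q) = 5/4 (L(z, Q) = -5*(-¼) = 5/4)
U(Y) = -5 (U(Y) = ((5/4)*2)*(-2) = (5/2)*(-2) = -5)
x(Z, E) = 3 + Z
(13² + 363)*(w(21, 11) + x(-2, U(0))) = (13² + 363)*(21 + (3 - 2)) = (169 + 363)*(21 + 1) = 532*22 = 11704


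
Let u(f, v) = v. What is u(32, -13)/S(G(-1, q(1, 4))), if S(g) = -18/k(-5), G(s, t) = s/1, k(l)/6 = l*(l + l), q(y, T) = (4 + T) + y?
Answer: 650/3 ≈ 216.67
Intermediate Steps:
q(y, T) = 4 + T + y
k(l) = 12*l² (k(l) = 6*(l*(l + l)) = 6*(l*(2*l)) = 6*(2*l²) = 12*l²)
G(s, t) = s (G(s, t) = 1*s = s)
S(g) = -3/50 (S(g) = -18/(12*(-5)²) = -18/(12*25) = -18/300 = -18*1/300 = -3/50)
u(32, -13)/S(G(-1, q(1, 4))) = -13/(-3/50) = -13*(-50/3) = 650/3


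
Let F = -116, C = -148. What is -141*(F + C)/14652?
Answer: 94/37 ≈ 2.5405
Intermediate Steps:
-141*(F + C)/14652 = -141*(-116 - 148)/14652 = -141*(-264)*(1/14652) = 37224*(1/14652) = 94/37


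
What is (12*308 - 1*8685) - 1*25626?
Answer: -30615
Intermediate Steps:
(12*308 - 1*8685) - 1*25626 = (3696 - 8685) - 25626 = -4989 - 25626 = -30615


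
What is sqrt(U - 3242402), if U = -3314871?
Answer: I*sqrt(6557273) ≈ 2560.7*I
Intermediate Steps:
sqrt(U - 3242402) = sqrt(-3314871 - 3242402) = sqrt(-6557273) = I*sqrt(6557273)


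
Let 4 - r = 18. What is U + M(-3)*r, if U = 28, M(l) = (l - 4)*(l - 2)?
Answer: -462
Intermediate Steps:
r = -14 (r = 4 - 1*18 = 4 - 18 = -14)
M(l) = (-4 + l)*(-2 + l)
U + M(-3)*r = 28 + (8 + (-3)² - 6*(-3))*(-14) = 28 + (8 + 9 + 18)*(-14) = 28 + 35*(-14) = 28 - 490 = -462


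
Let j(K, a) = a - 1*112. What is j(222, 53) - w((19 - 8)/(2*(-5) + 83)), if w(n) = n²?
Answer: -314532/5329 ≈ -59.023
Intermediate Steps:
j(K, a) = -112 + a (j(K, a) = a - 112 = -112 + a)
j(222, 53) - w((19 - 8)/(2*(-5) + 83)) = (-112 + 53) - ((19 - 8)/(2*(-5) + 83))² = -59 - (11/(-10 + 83))² = -59 - (11/73)² = -59 - 1*121/5329 = -59 - 121/5329 = -314532/5329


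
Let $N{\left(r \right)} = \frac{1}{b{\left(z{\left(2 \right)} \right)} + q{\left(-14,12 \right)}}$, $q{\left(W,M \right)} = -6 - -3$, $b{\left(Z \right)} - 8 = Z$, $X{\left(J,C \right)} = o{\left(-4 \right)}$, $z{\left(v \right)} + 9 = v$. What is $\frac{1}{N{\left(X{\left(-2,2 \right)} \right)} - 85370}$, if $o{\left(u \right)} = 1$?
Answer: $- \frac{2}{170741} \approx -1.1714 \cdot 10^{-5}$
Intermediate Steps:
$z{\left(v \right)} = -9 + v$
$X{\left(J,C \right)} = 1$
$b{\left(Z \right)} = 8 + Z$
$q{\left(W,M \right)} = -3$ ($q{\left(W,M \right)} = -6 + 3 = -3$)
$N{\left(r \right)} = - \frac{1}{2}$ ($N{\left(r \right)} = \frac{1}{\left(8 + \left(-9 + 2\right)\right) - 3} = \frac{1}{\left(8 - 7\right) - 3} = \frac{1}{1 - 3} = \frac{1}{-2} = - \frac{1}{2}$)
$\frac{1}{N{\left(X{\left(-2,2 \right)} \right)} - 85370} = \frac{1}{- \frac{1}{2} - 85370} = \frac{1}{- \frac{170741}{2}} = - \frac{2}{170741}$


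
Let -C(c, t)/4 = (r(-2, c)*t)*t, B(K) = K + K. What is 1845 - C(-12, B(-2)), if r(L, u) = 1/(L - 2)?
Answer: 1829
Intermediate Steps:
r(L, u) = 1/(-2 + L)
B(K) = 2*K
C(c, t) = t² (C(c, t) = -4*t/(-2 - 2)*t = -4*t/(-4)*t = -4*(-t/4)*t = -(-1)*t² = t²)
1845 - C(-12, B(-2)) = 1845 - (2*(-2))² = 1845 - 1*(-4)² = 1845 - 1*16 = 1845 - 16 = 1829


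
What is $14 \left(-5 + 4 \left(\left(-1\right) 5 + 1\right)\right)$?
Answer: $-294$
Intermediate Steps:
$14 \left(-5 + 4 \left(\left(-1\right) 5 + 1\right)\right) = 14 \left(-5 + 4 \left(-5 + 1\right)\right) = 14 \left(-5 + 4 \left(-4\right)\right) = 14 \left(-5 - 16\right) = 14 \left(-21\right) = -294$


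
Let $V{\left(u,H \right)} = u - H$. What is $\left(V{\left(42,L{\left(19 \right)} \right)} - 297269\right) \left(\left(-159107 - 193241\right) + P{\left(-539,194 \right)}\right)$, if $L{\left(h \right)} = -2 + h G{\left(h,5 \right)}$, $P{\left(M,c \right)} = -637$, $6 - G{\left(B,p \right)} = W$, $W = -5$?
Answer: $104989740490$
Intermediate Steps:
$G{\left(B,p \right)} = 11$ ($G{\left(B,p \right)} = 6 - -5 = 6 + 5 = 11$)
$L{\left(h \right)} = -2 + 11 h$ ($L{\left(h \right)} = -2 + h 11 = -2 + 11 h$)
$\left(V{\left(42,L{\left(19 \right)} \right)} - 297269\right) \left(\left(-159107 - 193241\right) + P{\left(-539,194 \right)}\right) = \left(\left(42 - \left(-2 + 11 \cdot 19\right)\right) - 297269\right) \left(\left(-159107 - 193241\right) - 637\right) = \left(\left(42 - \left(-2 + 209\right)\right) - 297269\right) \left(-352348 - 637\right) = \left(\left(42 - 207\right) - 297269\right) \left(-352985\right) = \left(-165 - 297269\right) \left(-352985\right) = \left(-297434\right) \left(-352985\right) = 104989740490$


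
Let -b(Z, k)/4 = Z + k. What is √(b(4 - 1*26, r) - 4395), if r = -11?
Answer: 7*I*√87 ≈ 65.292*I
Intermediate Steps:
b(Z, k) = -4*Z - 4*k (b(Z, k) = -4*(Z + k) = -4*Z - 4*k)
√(b(4 - 1*26, r) - 4395) = √((-4*(4 - 1*26) - 4*(-11)) - 4395) = √((-4*(4 - 26) + 44) - 4395) = √((-4*(-22) + 44) - 4395) = √((88 + 44) - 4395) = √(132 - 4395) = √(-4263) = 7*I*√87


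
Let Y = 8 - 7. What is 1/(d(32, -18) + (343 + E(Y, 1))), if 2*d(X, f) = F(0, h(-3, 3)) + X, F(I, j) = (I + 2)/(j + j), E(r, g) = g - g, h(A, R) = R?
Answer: 6/2155 ≈ 0.0027842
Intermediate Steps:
Y = 1
E(r, g) = 0
F(I, j) = (2 + I)/(2*j) (F(I, j) = (2 + I)/((2*j)) = (2 + I)*(1/(2*j)) = (2 + I)/(2*j))
d(X, f) = ⅙ + X/2 (d(X, f) = ((½)*(2 + 0)/3 + X)/2 = ((½)*(⅓)*2 + X)/2 = (⅓ + X)/2 = ⅙ + X/2)
1/(d(32, -18) + (343 + E(Y, 1))) = 1/((⅙ + (½)*32) + (343 + 0)) = 1/((⅙ + 16) + 343) = 1/(97/6 + 343) = 1/(2155/6) = 6/2155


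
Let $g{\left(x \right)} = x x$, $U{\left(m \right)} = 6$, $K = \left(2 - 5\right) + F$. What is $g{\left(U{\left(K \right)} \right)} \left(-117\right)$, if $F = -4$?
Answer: $-4212$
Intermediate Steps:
$K = -7$ ($K = \left(2 - 5\right) - 4 = -3 - 4 = -7$)
$g{\left(x \right)} = x^{2}$
$g{\left(U{\left(K \right)} \right)} \left(-117\right) = 6^{2} \left(-117\right) = 36 \left(-117\right) = -4212$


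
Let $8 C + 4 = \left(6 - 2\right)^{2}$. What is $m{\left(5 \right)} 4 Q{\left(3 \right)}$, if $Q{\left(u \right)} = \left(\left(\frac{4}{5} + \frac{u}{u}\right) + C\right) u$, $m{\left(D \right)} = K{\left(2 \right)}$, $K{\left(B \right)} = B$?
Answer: $\frac{396}{5} \approx 79.2$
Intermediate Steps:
$m{\left(D \right)} = 2$
$C = \frac{3}{2}$ ($C = - \frac{1}{2} + \frac{\left(6 - 2\right)^{2}}{8} = - \frac{1}{2} + \frac{4^{2}}{8} = - \frac{1}{2} + \frac{1}{8} \cdot 16 = - \frac{1}{2} + 2 = \frac{3}{2} \approx 1.5$)
$Q{\left(u \right)} = \frac{33 u}{10}$ ($Q{\left(u \right)} = \left(\left(\frac{4}{5} + \frac{u}{u}\right) + \frac{3}{2}\right) u = \left(\left(4 \cdot \frac{1}{5} + 1\right) + \frac{3}{2}\right) u = \left(\left(\frac{4}{5} + 1\right) + \frac{3}{2}\right) u = \left(\frac{9}{5} + \frac{3}{2}\right) u = \frac{33 u}{10}$)
$m{\left(5 \right)} 4 Q{\left(3 \right)} = 2 \cdot 4 \cdot \frac{33}{10} \cdot 3 = 8 \cdot \frac{99}{10} = \frac{396}{5}$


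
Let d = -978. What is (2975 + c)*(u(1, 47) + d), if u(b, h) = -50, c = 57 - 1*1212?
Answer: -1870960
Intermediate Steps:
c = -1155 (c = 57 - 1212 = -1155)
(2975 + c)*(u(1, 47) + d) = (2975 - 1155)*(-50 - 978) = 1820*(-1028) = -1870960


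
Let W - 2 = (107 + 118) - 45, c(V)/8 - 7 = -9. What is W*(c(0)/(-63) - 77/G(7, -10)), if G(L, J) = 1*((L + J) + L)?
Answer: -62231/18 ≈ -3457.3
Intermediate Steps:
c(V) = -16 (c(V) = 56 + 8*(-9) = 56 - 72 = -16)
G(L, J) = J + 2*L (G(L, J) = 1*((J + L) + L) = 1*(J + 2*L) = J + 2*L)
W = 182 (W = 2 + ((107 + 118) - 45) = 2 + (225 - 45) = 2 + 180 = 182)
W*(c(0)/(-63) - 77/G(7, -10)) = 182*(-16/(-63) - 77/(-10 + 2*7)) = 182*(-16*(-1/63) - 77/(-10 + 14)) = 182*(16/63 - 77/4) = 182*(-4787/252) = -62231/18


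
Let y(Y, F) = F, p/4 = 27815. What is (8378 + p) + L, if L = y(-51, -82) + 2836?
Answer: 122392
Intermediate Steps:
p = 111260 (p = 4*27815 = 111260)
L = 2754 (L = -82 + 2836 = 2754)
(8378 + p) + L = (8378 + 111260) + 2754 = 119638 + 2754 = 122392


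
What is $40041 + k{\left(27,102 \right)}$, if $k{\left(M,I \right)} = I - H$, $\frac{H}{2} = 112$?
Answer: $39919$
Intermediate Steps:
$H = 224$ ($H = 2 \cdot 112 = 224$)
$k{\left(M,I \right)} = -224 + I$ ($k{\left(M,I \right)} = I - 224 = -224 + I$)
$40041 + k{\left(27,102 \right)} = 40041 + \left(-224 + 102\right) = 40041 - 122 = 39919$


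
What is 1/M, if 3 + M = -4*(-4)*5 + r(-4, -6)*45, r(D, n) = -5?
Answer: -1/148 ≈ -0.0067568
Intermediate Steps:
M = -148 (M = -3 + (-4*(-4)*5 - 5*45) = -3 + (16*5 - 225) = -3 + (80 - 225) = -3 - 145 = -148)
1/M = 1/(-148) = -1/148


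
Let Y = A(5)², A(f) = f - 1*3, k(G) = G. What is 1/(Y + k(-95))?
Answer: -1/91 ≈ -0.010989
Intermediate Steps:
A(f) = -3 + f (A(f) = f - 3 = -3 + f)
Y = 4 (Y = (-3 + 5)² = 2² = 4)
1/(Y + k(-95)) = 1/(4 - 95) = 1/(-91) = -1/91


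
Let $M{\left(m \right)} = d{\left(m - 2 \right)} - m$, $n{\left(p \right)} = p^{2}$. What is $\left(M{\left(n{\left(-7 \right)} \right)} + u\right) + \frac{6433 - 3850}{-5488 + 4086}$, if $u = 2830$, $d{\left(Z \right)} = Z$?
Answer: $\frac{3962273}{1402} \approx 2826.2$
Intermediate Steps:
$M{\left(m \right)} = -2$ ($M{\left(m \right)} = \left(m - 2\right) - m = \left(-2 + m\right) - m = -2$)
$\left(M{\left(n{\left(-7 \right)} \right)} + u\right) + \frac{6433 - 3850}{-5488 + 4086} = \left(-2 + 2830\right) + \frac{6433 - 3850}{-5488 + 4086} = 2828 + \frac{2583}{-1402} = 2828 + 2583 \left(- \frac{1}{1402}\right) = 2828 - \frac{2583}{1402} = \frac{3962273}{1402}$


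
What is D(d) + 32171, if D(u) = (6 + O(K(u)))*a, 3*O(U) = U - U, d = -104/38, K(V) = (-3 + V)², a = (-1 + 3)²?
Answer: 32195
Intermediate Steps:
a = 4 (a = 2² = 4)
d = -52/19 (d = -104*1/38 = -52/19 ≈ -2.7368)
O(U) = 0 (O(U) = (U - U)/3 = (⅓)*0 = 0)
D(u) = 24 (D(u) = (6 + 0)*4 = 6*4 = 24)
D(d) + 32171 = 24 + 32171 = 32195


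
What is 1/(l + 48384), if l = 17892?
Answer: 1/66276 ≈ 1.5088e-5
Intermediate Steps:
1/(l + 48384) = 1/(17892 + 48384) = 1/66276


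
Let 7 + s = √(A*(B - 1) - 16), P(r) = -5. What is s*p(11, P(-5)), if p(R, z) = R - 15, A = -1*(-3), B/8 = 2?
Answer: 28 - 4*√29 ≈ 6.4593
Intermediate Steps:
B = 16 (B = 8*2 = 16)
A = 3
p(R, z) = -15 + R
s = -7 + √29 (s = -7 + √(3*(16 - 1) - 16) = -7 + √(3*15 - 16) = -7 + √(45 - 16) = -7 + √29 ≈ -1.6148)
s*p(11, P(-5)) = (-7 + √29)*(-15 + 11) = (-7 + √29)*(-4) = 28 - 4*√29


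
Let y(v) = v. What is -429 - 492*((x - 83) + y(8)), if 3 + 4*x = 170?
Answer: 15930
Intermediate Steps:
x = 167/4 (x = -¾ + (¼)*170 = -¾ + 85/2 = 167/4 ≈ 41.750)
-429 - 492*((x - 83) + y(8)) = -429 - 492*((167/4 - 83) + 8) = -429 - 492*(-165/4 + 8) = -429 - 492*(-133/4) = -429 + 16359 = 15930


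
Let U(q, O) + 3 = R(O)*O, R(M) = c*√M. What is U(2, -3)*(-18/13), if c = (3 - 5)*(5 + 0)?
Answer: 54/13 - 540*I*√3/13 ≈ 4.1538 - 71.947*I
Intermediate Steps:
c = -10 (c = -2*5 = -10)
R(M) = -10*√M
U(q, O) = -3 - 10*O^(3/2) (U(q, O) = -3 + (-10*√O)*O = -3 - 10*O^(3/2))
U(2, -3)*(-18/13) = (-3 - (-30)*I*√3)*(-18/13) = (-3 - (-30)*I*√3)*(-18*1/13) = (-3 + 30*I*√3)*(-18/13) = 54/13 - 540*I*√3/13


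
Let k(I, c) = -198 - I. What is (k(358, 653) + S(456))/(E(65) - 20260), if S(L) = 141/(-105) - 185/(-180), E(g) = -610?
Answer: 700957/26296200 ≈ 0.026656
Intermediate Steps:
S(L) = -397/1260 (S(L) = 141*(-1/105) - 185*(-1/180) = -47/35 + 37/36 = -397/1260)
(k(358, 653) + S(456))/(E(65) - 20260) = ((-198 - 1*358) - 397/1260)/(-610 - 20260) = ((-198 - 358) - 397/1260)/(-20870) = (-556 - 397/1260)*(-1/20870) = -700957/1260*(-1/20870) = 700957/26296200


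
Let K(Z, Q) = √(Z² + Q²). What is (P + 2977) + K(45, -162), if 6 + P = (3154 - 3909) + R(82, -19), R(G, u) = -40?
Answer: 2176 + 9*√349 ≈ 2344.1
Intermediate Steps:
K(Z, Q) = √(Q² + Z²)
P = -801 (P = -6 + ((3154 - 3909) - 40) = -6 + (-755 - 40) = -6 - 795 = -801)
(P + 2977) + K(45, -162) = (-801 + 2977) + √((-162)² + 45²) = 2176 + √(26244 + 2025) = 2176 + √28269 = 2176 + 9*√349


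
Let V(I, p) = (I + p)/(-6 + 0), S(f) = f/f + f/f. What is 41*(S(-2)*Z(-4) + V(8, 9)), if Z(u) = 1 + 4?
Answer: 1763/6 ≈ 293.83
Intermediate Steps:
Z(u) = 5
S(f) = 2 (S(f) = 1 + 1 = 2)
V(I, p) = -I/6 - p/6 (V(I, p) = (I + p)/(-6) = (I + p)*(-1/6) = -I/6 - p/6)
41*(S(-2)*Z(-4) + V(8, 9)) = 41*(2*5 + (-1/6*8 - 1/6*9)) = 41*(10 + (-4/3 - 3/2)) = 41*(10 - 17/6) = 41*(43/6) = 1763/6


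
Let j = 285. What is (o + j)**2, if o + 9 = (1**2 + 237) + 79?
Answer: 351649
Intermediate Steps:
o = 308 (o = -9 + ((1**2 + 237) + 79) = -9 + ((1 + 237) + 79) = -9 + (238 + 79) = -9 + 317 = 308)
(o + j)**2 = (308 + 285)**2 = 593**2 = 351649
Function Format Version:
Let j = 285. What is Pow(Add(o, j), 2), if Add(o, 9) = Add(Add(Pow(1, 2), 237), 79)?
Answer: 351649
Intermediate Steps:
o = 308 (o = Add(-9, Add(Add(Pow(1, 2), 237), 79)) = Add(-9, Add(Add(1, 237), 79)) = Add(-9, Add(238, 79)) = Add(-9, 317) = 308)
Pow(Add(o, j), 2) = Pow(Add(308, 285), 2) = Pow(593, 2) = 351649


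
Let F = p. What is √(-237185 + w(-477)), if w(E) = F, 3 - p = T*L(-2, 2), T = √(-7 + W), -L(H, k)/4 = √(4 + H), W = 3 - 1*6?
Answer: √(-237182 + 8*I*√5) ≈ 0.018 + 487.01*I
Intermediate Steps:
W = -3 (W = 3 - 6 = -3)
L(H, k) = -4*√(4 + H)
T = I*√10 (T = √(-7 - 3) = √(-10) = I*√10 ≈ 3.1623*I)
p = 3 + 8*I*√5 (p = 3 - I*√10*(-4*√(4 - 2)) = 3 - I*√10*(-4*√2) = 3 - (-8)*I*√5 = 3 + 8*I*√5 ≈ 3.0 + 17.889*I)
F = 3 + 8*I*√5 ≈ 3.0 + 17.889*I
w(E) = 3 + 8*I*√5
√(-237185 + w(-477)) = √(-237185 + (3 + 8*I*√5)) = √(-237182 + 8*I*√5)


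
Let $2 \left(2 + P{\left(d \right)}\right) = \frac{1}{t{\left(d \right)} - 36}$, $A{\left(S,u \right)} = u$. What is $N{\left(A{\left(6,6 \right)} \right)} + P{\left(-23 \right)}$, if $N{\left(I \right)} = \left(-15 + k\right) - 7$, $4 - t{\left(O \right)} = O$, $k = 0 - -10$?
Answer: $- \frac{253}{18} \approx -14.056$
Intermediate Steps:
$k = 10$ ($k = 0 + 10 = 10$)
$t{\left(O \right)} = 4 - O$
$N{\left(I \right)} = -12$ ($N{\left(I \right)} = \left(-15 + 10\right) - 7 = -5 - 7 = -12$)
$P{\left(d \right)} = -2 + \frac{1}{2 \left(-32 - d\right)}$ ($P{\left(d \right)} = -2 + \frac{1}{2 \left(\left(4 - d\right) - 36\right)} = -2 + \frac{1}{2 \left(-32 - d\right)}$)
$N{\left(A{\left(6,6 \right)} \right)} + P{\left(-23 \right)} = -12 + \frac{-129 - -92}{2 \left(32 - 23\right)} = -12 + \frac{-129 + 92}{2 \cdot 9} = -12 + \frac{1}{2} \cdot \frac{1}{9} \left(-37\right) = -12 - \frac{37}{18} = - \frac{253}{18}$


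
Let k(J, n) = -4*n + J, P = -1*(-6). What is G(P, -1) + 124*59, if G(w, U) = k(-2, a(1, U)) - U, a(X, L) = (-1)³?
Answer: 7319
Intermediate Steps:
a(X, L) = -1
P = 6
k(J, n) = J - 4*n
G(w, U) = 2 - U (G(w, U) = (-2 - 4*(-1)) - U = (-2 + 4) - U = 2 - U)
G(P, -1) + 124*59 = (2 - 1*(-1)) + 124*59 = (2 + 1) + 7316 = 3 + 7316 = 7319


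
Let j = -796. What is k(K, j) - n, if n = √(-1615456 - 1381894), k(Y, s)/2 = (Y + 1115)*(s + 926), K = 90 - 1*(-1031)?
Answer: 581360 - 5*I*√119894 ≈ 5.8136e+5 - 1731.3*I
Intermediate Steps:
K = 1121 (K = 90 + 1031 = 1121)
k(Y, s) = 2*(926 + s)*(1115 + Y) (k(Y, s) = 2*((Y + 1115)*(s + 926)) = 2*((1115 + Y)*(926 + s)) = 2*((926 + s)*(1115 + Y)) = 2*(926 + s)*(1115 + Y))
n = 5*I*√119894 (n = √(-2997350) = 5*I*√119894 ≈ 1731.3*I)
k(K, j) - n = (2064980 + 1852*1121 + 2230*(-796) + 2*1121*(-796)) - 5*I*√119894 = (2064980 + 2076092 - 1775080 - 1784632) - 5*I*√119894 = 581360 - 5*I*√119894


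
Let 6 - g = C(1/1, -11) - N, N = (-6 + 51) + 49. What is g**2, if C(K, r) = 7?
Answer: 8649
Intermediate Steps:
N = 94 (N = 45 + 49 = 94)
g = 93 (g = 6 - (7 - 1*94) = 6 - (7 - 94) = 6 - 1*(-87) = 6 + 87 = 93)
g**2 = 93**2 = 8649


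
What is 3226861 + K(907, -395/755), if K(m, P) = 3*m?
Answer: 3229582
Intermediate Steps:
3226861 + K(907, -395/755) = 3226861 + 3*907 = 3226861 + 2721 = 3229582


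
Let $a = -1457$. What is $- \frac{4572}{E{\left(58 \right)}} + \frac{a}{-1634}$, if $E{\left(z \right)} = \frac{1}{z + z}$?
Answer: $- \frac{866593711}{1634} \approx -5.3035 \cdot 10^{5}$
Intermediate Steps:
$E{\left(z \right)} = \frac{1}{2 z}$
$- \frac{4572}{E{\left(58 \right)}} + \frac{a}{-1634} = - \frac{4572}{\frac{1}{2} \cdot \frac{1}{58}} - \frac{1457}{-1634} = - \frac{4572}{\frac{1}{2} \cdot \frac{1}{58}} - - \frac{1457}{1634} = - 4572 \frac{1}{\frac{1}{116}} + \frac{1457}{1634} = \left(-4572\right) 116 + \frac{1457}{1634} = -530352 + \frac{1457}{1634} = - \frac{866593711}{1634}$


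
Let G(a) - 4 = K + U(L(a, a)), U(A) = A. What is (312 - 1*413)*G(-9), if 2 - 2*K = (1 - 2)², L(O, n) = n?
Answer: 909/2 ≈ 454.50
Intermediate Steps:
K = ½ (K = 1 - (1 - 2)²/2 = 1 - ½*(-1)² = 1 - ½*1 = 1 - ½ = ½ ≈ 0.50000)
G(a) = 9/2 + a (G(a) = 4 + (½ + a) = 9/2 + a)
(312 - 1*413)*G(-9) = (312 - 1*413)*(9/2 - 9) = (312 - 413)*(-9/2) = -101*(-9/2) = 909/2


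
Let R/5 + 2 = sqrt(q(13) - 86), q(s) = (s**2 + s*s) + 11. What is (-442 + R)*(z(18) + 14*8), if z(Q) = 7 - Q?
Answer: -45652 + 505*sqrt(263) ≈ -37462.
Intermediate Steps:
q(s) = 11 + 2*s**2 (q(s) = (s**2 + s**2) + 11 = 2*s**2 + 11 = 11 + 2*s**2)
R = -10 + 5*sqrt(263) (R = -10 + 5*sqrt((11 + 2*13**2) - 86) = -10 + 5*sqrt((11 + 2*169) - 86) = -10 + 5*sqrt((11 + 338) - 86) = -10 + 5*sqrt(349 - 86) = -10 + 5*sqrt(263) ≈ 71.086)
(-442 + R)*(z(18) + 14*8) = (-442 + (-10 + 5*sqrt(263)))*((7 - 1*18) + 14*8) = (-452 + 5*sqrt(263))*((7 - 18) + 112) = (-452 + 5*sqrt(263))*(-11 + 112) = (-452 + 5*sqrt(263))*101 = -45652 + 505*sqrt(263)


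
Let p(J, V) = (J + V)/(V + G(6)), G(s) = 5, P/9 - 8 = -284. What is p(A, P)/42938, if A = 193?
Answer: 2291/106443302 ≈ 2.1523e-5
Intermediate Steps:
P = -2484 (P = 72 + 9*(-284) = 72 - 2556 = -2484)
p(J, V) = (J + V)/(5 + V) (p(J, V) = (J + V)/(V + 5) = (J + V)/(5 + V))
p(A, P)/42938 = ((193 - 2484)/(5 - 2484))/42938 = (-2291/(-2479))*(1/42938) = -1/2479*(-2291)*(1/42938) = (2291/2479)*(1/42938) = 2291/106443302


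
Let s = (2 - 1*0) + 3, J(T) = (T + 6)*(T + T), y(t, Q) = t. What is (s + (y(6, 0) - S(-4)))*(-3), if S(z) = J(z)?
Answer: -81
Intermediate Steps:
J(T) = 2*T*(6 + T) (J(T) = (6 + T)*(2*T) = 2*T*(6 + T))
S(z) = 2*z*(6 + z)
s = 5 (s = (2 + 0) + 3 = 2 + 3 = 5)
(s + (y(6, 0) - S(-4)))*(-3) = (5 + (6 - 2*(-4)*(6 - 4)))*(-3) = (5 + (6 - 2*(-4)*2))*(-3) = (5 + (6 - 1*(-16)))*(-3) = (5 + (6 + 16))*(-3) = (5 + 22)*(-3) = 27*(-3) = -81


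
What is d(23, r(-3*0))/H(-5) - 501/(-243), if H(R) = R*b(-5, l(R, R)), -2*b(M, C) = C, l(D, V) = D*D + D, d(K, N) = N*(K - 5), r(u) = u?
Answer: 167/81 ≈ 2.0617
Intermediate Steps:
d(K, N) = N*(-5 + K)
l(D, V) = D + D² (l(D, V) = D² + D = D + D²)
b(M, C) = -C/2
H(R) = -R²*(1 + R)/2 (H(R) = R*(-R*(1 + R)/2) = -R²*(1 + R)/2)
d(23, r(-3*0))/H(-5) - 501/(-243) = ((-3*0)*(-5 + 23))/(((½)*(-5)²*(-1 - 1*(-5)))) - 501/(-243) = (0*18)/(((½)*25*(-1 + 5))) - 501*(-1/243) = 0/(((½)*25*4)) + 167/81 = 0/50 + 167/81 = 0*(1/50) + 167/81 = 0 + 167/81 = 167/81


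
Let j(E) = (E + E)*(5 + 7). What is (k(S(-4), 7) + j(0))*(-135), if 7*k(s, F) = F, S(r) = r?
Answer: -135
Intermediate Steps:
k(s, F) = F/7
j(E) = 24*E (j(E) = (2*E)*12 = 24*E)
(k(S(-4), 7) + j(0))*(-135) = ((⅐)*7 + 24*0)*(-135) = (1 + 0)*(-135) = 1*(-135) = -135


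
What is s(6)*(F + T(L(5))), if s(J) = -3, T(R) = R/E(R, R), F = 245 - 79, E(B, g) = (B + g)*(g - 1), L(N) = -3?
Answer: -3981/8 ≈ -497.63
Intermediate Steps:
E(B, g) = (-1 + g)*(B + g) (E(B, g) = (B + g)*(-1 + g) = (-1 + g)*(B + g))
F = 166
T(R) = R/(-2*R + 2*R²) (T(R) = R/(R² - R - R + R*R) = R/(R² - R - R + R²) = R/(-2*R + 2*R²))
s(6)*(F + T(L(5))) = -3*(166 + 1/(2*(-1 - 3))) = -3*(166 + (½)/(-4)) = -3*(166 + (½)*(-¼)) = -3*(166 - ⅛) = -3*1327/8 = -3981/8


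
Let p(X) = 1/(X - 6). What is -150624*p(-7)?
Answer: 150624/13 ≈ 11586.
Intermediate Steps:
p(X) = 1/(-6 + X)
-150624*p(-7) = -150624/(-6 - 7) = -150624/(-13) = -150624*(-1/13) = 150624/13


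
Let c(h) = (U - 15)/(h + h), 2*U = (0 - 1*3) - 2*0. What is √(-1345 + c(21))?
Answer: I*√263697/14 ≈ 36.68*I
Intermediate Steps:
U = -3/2 (U = ((0 - 1*3) - 2*0)/2 = ((0 - 3) + 0)/2 = (-3 + 0)/2 = (½)*(-3) = -3/2 ≈ -1.5000)
c(h) = -33/(4*h) (c(h) = (-3/2 - 15)/(h + h) = -33*1/(2*h)/2 = -33/(4*h))
√(-1345 + c(21)) = √(-1345 - 33/4/21) = √(-1345 - 33/4*1/21) = √(-1345 - 11/28) = √(-37671/28) = I*√263697/14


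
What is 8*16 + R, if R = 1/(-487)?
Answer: 62335/487 ≈ 128.00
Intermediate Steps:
R = -1/487 ≈ -0.0020534
8*16 + R = 8*16 - 1/487 = 128 - 1/487 = 62335/487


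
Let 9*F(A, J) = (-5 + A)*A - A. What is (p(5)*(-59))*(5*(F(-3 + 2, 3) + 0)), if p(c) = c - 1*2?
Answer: -2065/3 ≈ -688.33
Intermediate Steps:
F(A, J) = -A/9 + A*(-5 + A)/9 (F(A, J) = ((-5 + A)*A - A)/9 = (A*(-5 + A) - A)/9 = (-A + A*(-5 + A))/9 = -A/9 + A*(-5 + A)/9)
p(c) = -2 + c (p(c) = c - 2 = -2 + c)
(p(5)*(-59))*(5*(F(-3 + 2, 3) + 0)) = ((-2 + 5)*(-59))*(5*((-3 + 2)*(-6 + (-3 + 2))/9 + 0)) = (3*(-59))*(5*((1/9)*(-1)*(-6 - 1) + 0)) = -885*((1/9)*(-1)*(-7) + 0) = -885*(7/9 + 0) = -885*7/9 = -177*35/9 = -2065/3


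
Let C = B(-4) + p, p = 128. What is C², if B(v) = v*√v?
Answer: 16320 - 2048*I ≈ 16320.0 - 2048.0*I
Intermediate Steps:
B(v) = v^(3/2)
C = 128 - 8*I (C = (-4)^(3/2) + 128 = -8*I + 128 = 128 - 8*I ≈ 128.0 - 8.0*I)
C² = (128 - 8*I)²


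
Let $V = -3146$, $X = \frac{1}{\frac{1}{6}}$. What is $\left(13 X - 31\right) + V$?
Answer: $-3099$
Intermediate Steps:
$X = 6$ ($X = \frac{1}{\frac{1}{6}} = 6$)
$\left(13 X - 31\right) + V = \left(13 \cdot 6 - 31\right) - 3146 = \left(78 - 31\right) - 3146 = 47 - 3146 = -3099$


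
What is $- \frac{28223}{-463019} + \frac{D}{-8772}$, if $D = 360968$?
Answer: $- \frac{41721867559}{1015400667} \approx -41.089$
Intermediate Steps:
$- \frac{28223}{-463019} + \frac{D}{-8772} = - \frac{28223}{-463019} + \frac{360968}{-8772} = \left(-28223\right) \left(- \frac{1}{463019}\right) + 360968 \left(- \frac{1}{8772}\right) = \frac{28223}{463019} - \frac{90242}{2193} = - \frac{41721867559}{1015400667}$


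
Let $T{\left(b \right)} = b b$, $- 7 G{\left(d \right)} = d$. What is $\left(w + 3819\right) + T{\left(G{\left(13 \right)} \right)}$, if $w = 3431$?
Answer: $\frac{355419}{49} \approx 7253.4$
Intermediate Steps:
$G{\left(d \right)} = - \frac{d}{7}$
$T{\left(b \right)} = b^{2}$
$\left(w + 3819\right) + T{\left(G{\left(13 \right)} \right)} = \left(3431 + 3819\right) + \left(\left(- \frac{1}{7}\right) 13\right)^{2} = 7250 + \left(- \frac{13}{7}\right)^{2} = 7250 + \frac{169}{49} = \frac{355419}{49}$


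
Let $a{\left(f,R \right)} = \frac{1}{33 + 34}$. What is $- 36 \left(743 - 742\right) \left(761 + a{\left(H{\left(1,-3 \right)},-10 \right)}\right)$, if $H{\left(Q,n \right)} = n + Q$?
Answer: $- \frac{1835568}{67} \approx -27397.0$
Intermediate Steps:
$H{\left(Q,n \right)} = Q + n$
$a{\left(f,R \right)} = \frac{1}{67}$
$- 36 \left(743 - 742\right) \left(761 + a{\left(H{\left(1,-3 \right)},-10 \right)}\right) = - 36 \left(743 - 742\right) \left(761 + \frac{1}{67}\right) = - 36 \cdot 1 \cdot \frac{50988}{67} = \left(-36\right) \frac{50988}{67} = - \frac{1835568}{67}$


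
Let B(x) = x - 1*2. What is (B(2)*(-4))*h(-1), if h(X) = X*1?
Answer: 0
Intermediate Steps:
B(x) = -2 + x (B(x) = x - 2 = -2 + x)
h(X) = X
(B(2)*(-4))*h(-1) = ((-2 + 2)*(-4))*(-1) = (0*(-4))*(-1) = 0*(-1) = 0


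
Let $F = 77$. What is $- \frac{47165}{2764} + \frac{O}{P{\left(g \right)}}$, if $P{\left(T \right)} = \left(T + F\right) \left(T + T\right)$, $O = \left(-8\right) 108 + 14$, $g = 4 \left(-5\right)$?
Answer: $- \frac{1314835}{78774} \approx -16.691$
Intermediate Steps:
$g = -20$
$O = -850$ ($O = -864 + 14 = -850$)
$P{\left(T \right)} = 2 T \left(77 + T\right)$ ($P{\left(T \right)} = \left(T + 77\right) \left(T + T\right) = \left(77 + T\right) 2 T = 2 T \left(77 + T\right)$)
$- \frac{47165}{2764} + \frac{O}{P{\left(g \right)}} = - \frac{47165}{2764} - \frac{850}{2 \left(-20\right) \left(77 - 20\right)} = \left(-47165\right) \frac{1}{2764} - \frac{850}{2 \left(-20\right) 57} = - \frac{47165}{2764} - \frac{850}{-2280} = - \frac{47165}{2764} - - \frac{85}{228} = - \frac{47165}{2764} + \frac{85}{228} = - \frac{1314835}{78774}$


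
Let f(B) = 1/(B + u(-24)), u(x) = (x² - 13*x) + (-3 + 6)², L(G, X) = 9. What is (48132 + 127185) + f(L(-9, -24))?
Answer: 158837203/906 ≈ 1.7532e+5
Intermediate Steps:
u(x) = 9 + x² - 13*x (u(x) = (x² - 13*x) + 3² = (x² - 13*x) + 9 = 9 + x² - 13*x)
f(B) = 1/(897 + B) (f(B) = 1/(B + (9 + (-24)² - 13*(-24))) = 1/(B + (9 + 576 + 312)) = 1/(B + 897) = 1/(897 + B))
(48132 + 127185) + f(L(-9, -24)) = (48132 + 127185) + 1/(897 + 9) = 175317 + 1/906 = 158837203/906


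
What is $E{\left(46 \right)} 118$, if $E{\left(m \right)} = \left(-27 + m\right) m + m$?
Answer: $108560$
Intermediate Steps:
$E{\left(m \right)} = m + m \left(-27 + m\right)$ ($E{\left(m \right)} = m \left(-27 + m\right) + m = m + m \left(-27 + m\right)$)
$E{\left(46 \right)} 118 = 46 \left(-26 + 46\right) 118 = 46 \cdot 20 \cdot 118 = 920 \cdot 118 = 108560$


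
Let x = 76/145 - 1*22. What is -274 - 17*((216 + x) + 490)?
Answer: -1727082/145 ≈ -11911.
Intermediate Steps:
x = -3114/145 (x = 76*(1/145) - 22 = 76/145 - 22 = -3114/145 ≈ -21.476)
-274 - 17*((216 + x) + 490) = -274 - 17*((216 - 3114/145) + 490) = -274 - 17*(28206/145 + 490) = -274 - 17*99256/145 = -274 - 1687352/145 = -1727082/145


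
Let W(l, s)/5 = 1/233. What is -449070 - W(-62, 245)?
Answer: -104633315/233 ≈ -4.4907e+5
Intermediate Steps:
W(l, s) = 5/233
-449070 - W(-62, 245) = -449070 - 1*5/233 = -449070 - 5/233 = -104633315/233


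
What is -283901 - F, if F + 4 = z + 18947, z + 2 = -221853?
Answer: -80989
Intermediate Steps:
z = -221855 (z = -2 - 221853 = -221855)
F = -202912 (F = -4 + (-221855 + 18947) = -4 - 202908 = -202912)
-283901 - F = -283901 - 1*(-202912) = -283901 + 202912 = -80989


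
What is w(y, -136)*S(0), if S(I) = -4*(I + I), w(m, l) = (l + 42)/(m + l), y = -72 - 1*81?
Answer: 0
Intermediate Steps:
y = -153 (y = -72 - 81 = -153)
w(m, l) = (42 + l)/(l + m)
S(I) = -8*I
w(y, -136)*S(0) = ((42 - 136)/(-136 - 153))*(-8*0) = (-94/(-289))*0 = -1/289*(-94)*0 = (94/289)*0 = 0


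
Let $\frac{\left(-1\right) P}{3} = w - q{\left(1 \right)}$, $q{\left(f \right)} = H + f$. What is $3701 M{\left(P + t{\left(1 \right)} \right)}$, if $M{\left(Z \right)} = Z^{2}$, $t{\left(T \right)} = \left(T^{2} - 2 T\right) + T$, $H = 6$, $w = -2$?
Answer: $2698029$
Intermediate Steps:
$q{\left(f \right)} = 6 + f$
$t{\left(T \right)} = T^{2} - T$
$P = 27$ ($P = - 3 \left(-2 - \left(6 + 1\right)\right) = - 3 \left(-2 - 7\right) = \left(-3\right) \left(-9\right) = 27$)
$3701 M{\left(P + t{\left(1 \right)} \right)} = 3701 \left(27 + 1 \left(-1 + 1\right)\right)^{2} = 3701 \left(27 + 1 \cdot 0\right)^{2} = 3701 \left(27 + 0\right)^{2} = 3701 \cdot 27^{2} = 3701 \cdot 729 = 2698029$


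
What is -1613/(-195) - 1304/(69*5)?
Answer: 20147/4485 ≈ 4.4921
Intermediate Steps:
-1613/(-195) - 1304/(69*5) = -1613*(-1/195) - 1304/345 = 1613/195 - 1304*1/345 = 1613/195 - 1304/345 = 20147/4485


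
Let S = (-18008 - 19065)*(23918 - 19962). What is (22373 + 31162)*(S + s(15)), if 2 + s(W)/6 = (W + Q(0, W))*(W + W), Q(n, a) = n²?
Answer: -7851341383500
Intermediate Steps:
S = -146660788 (S = -37073*3956 = -146660788)
s(W) = -12 + 12*W² (s(W) = -12 + 6*((W + 0²)*(W + W)) = -12 + 6*((W + 0)*(2*W)) = -12 + 6*(W*(2*W)) = -12 + 6*(2*W²) = -12 + 12*W²)
(22373 + 31162)*(S + s(15)) = (22373 + 31162)*(-146660788 + (-12 + 12*15²)) = 53535*(-146660788 + (-12 + 12*225)) = 53535*(-146660788 + (-12 + 2700)) = 53535*(-146660788 + 2688) = 53535*(-146658100) = -7851341383500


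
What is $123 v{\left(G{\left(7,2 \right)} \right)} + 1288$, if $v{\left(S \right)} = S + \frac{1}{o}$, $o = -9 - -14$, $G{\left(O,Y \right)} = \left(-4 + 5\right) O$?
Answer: $\frac{10868}{5} \approx 2173.6$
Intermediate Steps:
$G{\left(O,Y \right)} = O$ ($G{\left(O,Y \right)} = 1 O = O$)
$o = 5$ ($o = -9 + 14 = 5$)
$v{\left(S \right)} = \frac{1}{5} + S$ ($v{\left(S \right)} = S + \frac{1}{5} = \frac{1}{5} + S$)
$123 v{\left(G{\left(7,2 \right)} \right)} + 1288 = 123 \left(\frac{1}{5} + 7\right) + 1288 = 123 \cdot \frac{36}{5} + 1288 = \frac{4428}{5} + 1288 = \frac{10868}{5}$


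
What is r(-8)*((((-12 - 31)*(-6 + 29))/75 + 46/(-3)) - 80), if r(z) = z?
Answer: 21704/25 ≈ 868.16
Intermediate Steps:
r(-8)*((((-12 - 31)*(-6 + 29))/75 + 46/(-3)) - 80) = -8*((((-12 - 31)*(-6 + 29))/75 + 46/(-3)) - 80) = -8*((-43*23*(1/75) + 46*(-⅓)) - 80) = -8*((-989*1/75 - 46/3) - 80) = -8*((-989/75 - 46/3) - 80) = -8*(-713/25 - 80) = -8*(-2713/25) = 21704/25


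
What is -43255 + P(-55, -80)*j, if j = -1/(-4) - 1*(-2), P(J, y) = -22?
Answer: -86609/2 ≈ -43305.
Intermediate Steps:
j = 9/4 (j = -1*(-1/4) + 2 = 1/4 + 2 = 9/4 ≈ 2.2500)
-43255 + P(-55, -80)*j = -43255 - 22*9/4 = -43255 - 99/2 = -86609/2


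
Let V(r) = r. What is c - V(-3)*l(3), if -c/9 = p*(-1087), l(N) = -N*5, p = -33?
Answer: -322884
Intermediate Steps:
l(N) = -5*N
c = -322839 (c = -(-297)*(-1087) = -9*35871 = -322839)
c - V(-3)*l(3) = -322839 - (-3)*(-5*3) = -322839 - (-3)*(-15) = -322839 - 1*45 = -322839 - 45 = -322884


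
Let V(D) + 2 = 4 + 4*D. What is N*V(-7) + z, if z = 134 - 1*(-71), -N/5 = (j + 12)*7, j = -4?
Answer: 7485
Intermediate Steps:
V(D) = 2 + 4*D (V(D) = -2 + (4 + 4*D) = 2 + 4*D)
N = -280 (N = -5*(-4 + 12)*7 = -40*7 = -5*56 = -280)
z = 205 (z = 134 + 71 = 205)
N*V(-7) + z = -280*(2 + 4*(-7)) + 205 = -280*(2 - 28) + 205 = -280*(-26) + 205 = 7280 + 205 = 7485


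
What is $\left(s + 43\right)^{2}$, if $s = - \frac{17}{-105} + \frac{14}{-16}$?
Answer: $\frac{1261741441}{705600} \approx 1788.2$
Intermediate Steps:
$s = - \frac{599}{840}$ ($s = \left(-17\right) \left(- \frac{1}{105}\right) + 14 \left(- \frac{1}{16}\right) = \frac{17}{105} - \frac{7}{8} = - \frac{599}{840} \approx -0.71309$)
$\left(s + 43\right)^{2} = \left(- \frac{599}{840} + 43\right)^{2} = \left(\frac{35521}{840}\right)^{2} = \frac{1261741441}{705600}$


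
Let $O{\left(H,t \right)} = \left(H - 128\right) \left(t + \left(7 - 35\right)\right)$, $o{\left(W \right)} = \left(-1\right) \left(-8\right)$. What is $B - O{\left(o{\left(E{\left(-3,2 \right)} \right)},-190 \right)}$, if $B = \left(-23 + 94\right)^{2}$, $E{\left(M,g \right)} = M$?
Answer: $-21119$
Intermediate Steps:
$o{\left(W \right)} = 8$
$O{\left(H,t \right)} = \left(-128 + H\right) \left(-28 + t\right)$ ($O{\left(H,t \right)} = \left(-128 + H\right) \left(t + \left(7 - 35\right)\right) = \left(-128 + H\right) \left(t - 28\right) = \left(-128 + H\right) \left(-28 + t\right)$)
$B = 5041$ ($B = 71^{2} = 5041$)
$B - O{\left(o{\left(E{\left(-3,2 \right)} \right)},-190 \right)} = 5041 - \left(3584 - -24320 - 224 + 8 \left(-190\right)\right) = 5041 - \left(3584 + 24320 - 224 - 1520\right) = 5041 - 26160 = -21119$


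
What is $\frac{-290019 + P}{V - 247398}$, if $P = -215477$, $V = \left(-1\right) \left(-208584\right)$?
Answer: $\frac{252748}{19407} \approx 13.024$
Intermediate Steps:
$V = 208584$
$\frac{-290019 + P}{V - 247398} = \frac{-290019 - 215477}{208584 - 247398} = - \frac{505496}{-38814} = \left(-505496\right) \left(- \frac{1}{38814}\right) = \frac{252748}{19407}$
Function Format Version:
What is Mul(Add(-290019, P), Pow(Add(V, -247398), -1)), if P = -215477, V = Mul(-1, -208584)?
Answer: Rational(252748, 19407) ≈ 13.024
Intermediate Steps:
V = 208584
Mul(Add(-290019, P), Pow(Add(V, -247398), -1)) = Mul(Add(-290019, -215477), Pow(Add(208584, -247398), -1)) = Mul(-505496, Pow(-38814, -1)) = Mul(-505496, Rational(-1, 38814)) = Rational(252748, 19407)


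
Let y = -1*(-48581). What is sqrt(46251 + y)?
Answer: 4*sqrt(5927) ≈ 307.95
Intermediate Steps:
y = 48581
sqrt(46251 + y) = sqrt(46251 + 48581) = sqrt(94832) = 4*sqrt(5927)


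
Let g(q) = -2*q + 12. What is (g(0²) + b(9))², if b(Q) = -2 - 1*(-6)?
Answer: 256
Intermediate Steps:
g(q) = 12 - 2*q
b(Q) = 4 (b(Q) = -2 + 6 = 4)
(g(0²) + b(9))² = ((12 - 2*0²) + 4)² = ((12 - 2*0) + 4)² = ((12 + 0) + 4)² = (12 + 4)² = 16² = 256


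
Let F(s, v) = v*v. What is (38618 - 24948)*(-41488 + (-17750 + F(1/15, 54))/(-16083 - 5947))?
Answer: -1249391256802/2203 ≈ -5.6713e+8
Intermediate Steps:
F(s, v) = v²
(38618 - 24948)*(-41488 + (-17750 + F(1/15, 54))/(-16083 - 5947)) = (38618 - 24948)*(-41488 + (-17750 + 54²)/(-16083 - 5947)) = 13670*(-41488 + (-17750 + 2916)/(-22030)) = 13670*(-41488 - 14834*(-1/22030)) = 13670*(-41488 + 7417/11015) = 13670*(-456982903/11015) = -1249391256802/2203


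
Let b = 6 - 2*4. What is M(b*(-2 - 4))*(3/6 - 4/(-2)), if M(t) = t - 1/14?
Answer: 835/28 ≈ 29.821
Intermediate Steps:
b = -2 (b = 6 - 8 = -2)
M(t) = -1/14 + t (M(t) = t - 1*1/14 = t - 1/14 = -1/14 + t)
M(b*(-2 - 4))*(3/6 - 4/(-2)) = (-1/14 - 2*(-2 - 4))*(3/6 - 4/(-2)) = (-1/14 - 2*(-6))*(3*(⅙) - 4*(-½)) = (-1/14 + 12)*(½ + 2) = (167/14)*(5/2) = 835/28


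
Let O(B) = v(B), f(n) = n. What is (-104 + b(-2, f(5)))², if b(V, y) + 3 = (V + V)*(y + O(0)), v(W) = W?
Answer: 16129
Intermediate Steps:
O(B) = B
b(V, y) = -3 + 2*V*y (b(V, y) = -3 + (V + V)*(y + 0) = -3 + (2*V)*y = -3 + 2*V*y)
(-104 + b(-2, f(5)))² = (-104 + (-3 + 2*(-2)*5))² = (-104 + (-3 - 20))² = (-104 - 23)² = (-127)² = 16129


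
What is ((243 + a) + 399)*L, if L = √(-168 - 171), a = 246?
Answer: 888*I*√339 ≈ 16350.0*I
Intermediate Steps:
L = I*√339 (L = √(-339) = I*√339 ≈ 18.412*I)
((243 + a) + 399)*L = ((243 + 246) + 399)*(I*√339) = (489 + 399)*(I*√339) = 888*(I*√339) = 888*I*√339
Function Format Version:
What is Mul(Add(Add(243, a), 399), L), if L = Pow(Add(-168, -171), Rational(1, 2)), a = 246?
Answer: Mul(888, I, Pow(339, Rational(1, 2))) ≈ Mul(16350., I)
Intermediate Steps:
L = Mul(I, Pow(339, Rational(1, 2))) (L = Pow(-339, Rational(1, 2)) = Mul(I, Pow(339, Rational(1, 2))) ≈ Mul(18.412, I))
Mul(Add(Add(243, a), 399), L) = Mul(Add(Add(243, 246), 399), Mul(I, Pow(339, Rational(1, 2)))) = Mul(Add(489, 399), Mul(I, Pow(339, Rational(1, 2)))) = Mul(888, Mul(I, Pow(339, Rational(1, 2)))) = Mul(888, I, Pow(339, Rational(1, 2)))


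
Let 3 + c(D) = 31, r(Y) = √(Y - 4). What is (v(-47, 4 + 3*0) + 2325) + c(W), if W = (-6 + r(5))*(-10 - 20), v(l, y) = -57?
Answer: 2296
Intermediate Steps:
r(Y) = √(-4 + Y)
W = 150 (W = (-6 + √(-4 + 5))*(-10 - 20) = (-6 + √1)*(-30) = (-6 + 1)*(-30) = -5*(-30) = 150)
c(D) = 28 (c(D) = -3 + 31 = 28)
(v(-47, 4 + 3*0) + 2325) + c(W) = (-57 + 2325) + 28 = 2268 + 28 = 2296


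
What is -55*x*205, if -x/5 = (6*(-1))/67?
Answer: -338250/67 ≈ -5048.5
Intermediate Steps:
x = 30/67 (x = -5*6*(-1)/67 = -(-30)/67 = -5*(-6/67) = 30/67 ≈ 0.44776)
-55*x*205 = -55*30/67*205 = -1650/67*205 = -338250/67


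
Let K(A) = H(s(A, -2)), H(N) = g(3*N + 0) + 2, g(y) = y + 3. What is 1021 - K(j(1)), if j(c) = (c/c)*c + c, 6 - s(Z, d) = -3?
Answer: 989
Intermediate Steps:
s(Z, d) = 9 (s(Z, d) = 6 - 1*(-3) = 6 + 3 = 9)
g(y) = 3 + y
j(c) = 2*c (j(c) = 1*c + c = c + c = 2*c)
H(N) = 5 + 3*N (H(N) = (3 + (3*N + 0)) + 2 = (3 + 3*N) + 2 = 5 + 3*N)
K(A) = 32 (K(A) = 5 + 3*9 = 5 + 27 = 32)
1021 - K(j(1)) = 1021 - 1*32 = 1021 - 32 = 989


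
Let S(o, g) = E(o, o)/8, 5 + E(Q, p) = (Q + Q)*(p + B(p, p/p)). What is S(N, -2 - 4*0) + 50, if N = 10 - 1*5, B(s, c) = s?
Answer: 495/8 ≈ 61.875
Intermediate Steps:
E(Q, p) = -5 + 4*Q*p (E(Q, p) = -5 + (Q + Q)*(p + p) = -5 + (2*Q)*(2*p) = -5 + 4*Q*p)
N = 5 (N = 10 - 5 = 5)
S(o, g) = -5/8 + o**2/2 (S(o, g) = (-5 + 4*o*o)/8 = (-5 + 4*o**2)*(1/8) = -5/8 + o**2/2)
S(N, -2 - 4*0) + 50 = (-5/8 + (1/2)*5**2) + 50 = (-5/8 + (1/2)*25) + 50 = (-5/8 + 25/2) + 50 = 95/8 + 50 = 495/8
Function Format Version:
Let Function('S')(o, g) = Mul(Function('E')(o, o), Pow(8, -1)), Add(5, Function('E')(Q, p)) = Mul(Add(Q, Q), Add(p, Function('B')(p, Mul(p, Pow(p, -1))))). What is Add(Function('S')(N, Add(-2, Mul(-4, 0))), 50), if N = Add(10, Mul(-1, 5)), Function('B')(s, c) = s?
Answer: Rational(495, 8) ≈ 61.875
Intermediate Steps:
Function('E')(Q, p) = Add(-5, Mul(4, Q, p)) (Function('E')(Q, p) = Add(-5, Mul(Add(Q, Q), Add(p, p))) = Add(-5, Mul(Mul(2, Q), Mul(2, p))) = Add(-5, Mul(4, Q, p)))
N = 5 (N = Add(10, -5) = 5)
Function('S')(o, g) = Add(Rational(-5, 8), Mul(Rational(1, 2), Pow(o, 2))) (Function('S')(o, g) = Mul(Add(-5, Mul(4, o, o)), Pow(8, -1)) = Mul(Add(-5, Mul(4, Pow(o, 2))), Rational(1, 8)) = Add(Rational(-5, 8), Mul(Rational(1, 2), Pow(o, 2))))
Add(Function('S')(N, Add(-2, Mul(-4, 0))), 50) = Add(Add(Rational(-5, 8), Mul(Rational(1, 2), Pow(5, 2))), 50) = Add(Add(Rational(-5, 8), Mul(Rational(1, 2), 25)), 50) = Add(Add(Rational(-5, 8), Rational(25, 2)), 50) = Add(Rational(95, 8), 50) = Rational(495, 8)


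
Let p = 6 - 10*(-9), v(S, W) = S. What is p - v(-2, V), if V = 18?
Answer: 98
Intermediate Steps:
p = 96 (p = 6 + 90 = 96)
p - v(-2, V) = 96 - 1*(-2) = 96 + 2 = 98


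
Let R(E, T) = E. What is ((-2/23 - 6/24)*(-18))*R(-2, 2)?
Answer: -279/23 ≈ -12.130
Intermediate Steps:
((-2/23 - 6/24)*(-18))*R(-2, 2) = ((-2/23 - 6/24)*(-18))*(-2) = ((-2*1/23 - 6*1/24)*(-18))*(-2) = ((-2/23 - 1/4)*(-18))*(-2) = -31/92*(-18)*(-2) = (279/46)*(-2) = -279/23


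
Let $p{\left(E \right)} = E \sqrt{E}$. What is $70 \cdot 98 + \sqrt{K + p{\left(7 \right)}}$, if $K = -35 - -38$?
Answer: $6860 + \sqrt{3 + 7 \sqrt{7}} \approx 6864.6$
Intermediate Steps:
$p{\left(E \right)} = E^{\frac{3}{2}}$
$K = 3$ ($K = -35 + 38 = 3$)
$70 \cdot 98 + \sqrt{K + p{\left(7 \right)}} = 70 \cdot 98 + \sqrt{3 + 7^{\frac{3}{2}}} = 6860 + \sqrt{3 + 7 \sqrt{7}}$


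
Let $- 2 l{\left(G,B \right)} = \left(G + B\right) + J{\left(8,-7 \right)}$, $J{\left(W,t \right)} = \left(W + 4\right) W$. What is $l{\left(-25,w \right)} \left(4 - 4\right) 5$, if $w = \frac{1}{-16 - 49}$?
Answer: $0$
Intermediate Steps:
$J{\left(W,t \right)} = W \left(4 + W\right)$ ($J{\left(W,t \right)} = \left(4 + W\right) W = W \left(4 + W\right)$)
$w = - \frac{1}{65}$ ($w = \frac{1}{-65} = - \frac{1}{65} \approx -0.015385$)
$l{\left(G,B \right)} = -48 - \frac{B}{2} - \frac{G}{2}$ ($l{\left(G,B \right)} = - \frac{\left(G + B\right) + 8 \left(4 + 8\right)}{2} = - \frac{\left(B + G\right) + 8 \cdot 12}{2} = - \frac{\left(B + G\right) + 96}{2} = - \frac{96 + B + G}{2} = -48 - \frac{B}{2} - \frac{G}{2}$)
$l{\left(-25,w \right)} \left(4 - 4\right) 5 = \left(-48 - - \frac{1}{130} - - \frac{25}{2}\right) \left(4 - 4\right) 5 = \left(-48 + \frac{1}{130} + \frac{25}{2}\right) 0 \cdot 5 = \left(- \frac{2307}{65}\right) 0 = 0$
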